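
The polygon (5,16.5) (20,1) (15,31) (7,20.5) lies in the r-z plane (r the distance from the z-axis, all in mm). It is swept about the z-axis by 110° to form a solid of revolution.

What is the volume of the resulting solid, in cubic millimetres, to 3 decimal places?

Profile (r,z), 4 vertices: (5,16.5) (20,1) (15,31) (7,20.5)
edge 0: (5,16.5)→(20,1)  cross = 5·1 − 20·16.5 = -325.0000; (r_i+r_j)·cross = 25·-325.0000 = -8125.0000
edge 1: (20,1)→(15,31)  cross = 20·31 − 15·1 = 605.0000; (r_i+r_j)·cross = 35·605.0000 = 21175.0000
edge 2: (15,31)→(7,20.5)  cross = 15·20.5 − 7·31 = 90.5000; (r_i+r_j)·cross = 22·90.5000 = 1991.0000
edge 3: (7,20.5)→(5,16.5)  cross = 7·16.5 − 5·20.5 = 13.0000; (r_i+r_j)·cross = 12·13.0000 = 156.0000
Σcross = 383.5000 → A = |Σcross|/2 = 191.7500 mm²
Σ(r_i+r_j)·cross = 15197.0000 → first moment M = |Σ|/6 = 2532.8333
R_c = M/A = 2532.8333/191.7500 = 13.2090 mm
θ = 110° = 1.919862 rad
V = θ·R_c·A = 1.919862·13.2090·191.7500 = 4862.691 mm³

Volume = 4862.691 mm³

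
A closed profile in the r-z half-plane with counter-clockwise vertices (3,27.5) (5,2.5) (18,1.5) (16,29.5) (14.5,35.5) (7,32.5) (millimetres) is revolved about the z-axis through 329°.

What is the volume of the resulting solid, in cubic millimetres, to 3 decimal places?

Profile (r,z), 6 vertices: (3,27.5) (5,2.5) (18,1.5) (16,29.5) (14.5,35.5) (7,32.5)
edge 0: (3,27.5)→(5,2.5)  cross = 3·2.5 − 5·27.5 = -130.0000; (r_i+r_j)·cross = 8·-130.0000 = -1040.0000
edge 1: (5,2.5)→(18,1.5)  cross = 5·1.5 − 18·2.5 = -37.5000; (r_i+r_j)·cross = 23·-37.5000 = -862.5000
edge 2: (18,1.5)→(16,29.5)  cross = 18·29.5 − 16·1.5 = 507.0000; (r_i+r_j)·cross = 34·507.0000 = 17238.0000
edge 3: (16,29.5)→(14.5,35.5)  cross = 16·35.5 − 14.5·29.5 = 140.2500; (r_i+r_j)·cross = 30.5·140.2500 = 4277.6250
edge 4: (14.5,35.5)→(7,32.5)  cross = 14.5·32.5 − 7·35.5 = 222.7500; (r_i+r_j)·cross = 21.5·222.7500 = 4789.1250
edge 5: (7,32.5)→(3,27.5)  cross = 7·27.5 − 3·32.5 = 95.0000; (r_i+r_j)·cross = 10·95.0000 = 950.0000
Σcross = 797.5000 → A = |Σcross|/2 = 398.7500 mm²
Σ(r_i+r_j)·cross = 25352.2500 → first moment M = |Σ|/6 = 4225.3750
R_c = M/A = 4225.3750/398.7500 = 10.5966 mm
θ = 329° = 5.742133 rad
V = θ·R_c·A = 5.742133·10.5966·398.7500 = 24262.666 mm³

Volume = 24262.666 mm³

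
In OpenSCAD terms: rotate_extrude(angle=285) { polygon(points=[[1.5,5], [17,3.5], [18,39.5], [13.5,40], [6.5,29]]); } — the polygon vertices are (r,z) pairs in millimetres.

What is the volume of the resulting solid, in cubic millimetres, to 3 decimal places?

Profile (r,z), 5 vertices: (1.5,5) (17,3.5) (18,39.5) (13.5,40) (6.5,29)
edge 0: (1.5,5)→(17,3.5)  cross = 1.5·3.5 − 17·5 = -79.7500; (r_i+r_j)·cross = 18.5·-79.7500 = -1475.3750
edge 1: (17,3.5)→(18,39.5)  cross = 17·39.5 − 18·3.5 = 608.5000; (r_i+r_j)·cross = 35·608.5000 = 21297.5000
edge 2: (18,39.5)→(13.5,40)  cross = 18·40 − 13.5·39.5 = 186.7500; (r_i+r_j)·cross = 31.5·186.7500 = 5882.6250
edge 3: (13.5,40)→(6.5,29)  cross = 13.5·29 − 6.5·40 = 131.5000; (r_i+r_j)·cross = 20·131.5000 = 2630.0000
edge 4: (6.5,29)→(1.5,5)  cross = 6.5·5 − 1.5·29 = -11.0000; (r_i+r_j)·cross = 8·-11.0000 = -88.0000
Σcross = 836.0000 → A = |Σcross|/2 = 418.0000 mm²
Σ(r_i+r_j)·cross = 28246.7500 → first moment M = |Σ|/6 = 4707.7917
R_c = M/A = 4707.7917/418.0000 = 11.2627 mm
θ = 285° = 4.974188 rad
V = θ·R_c·A = 4.974188·11.2627·418.0000 = 23417.443 mm³

Volume = 23417.443 mm³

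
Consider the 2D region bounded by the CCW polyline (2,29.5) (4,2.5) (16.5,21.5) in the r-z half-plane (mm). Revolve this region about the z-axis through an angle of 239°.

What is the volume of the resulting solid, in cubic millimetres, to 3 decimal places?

Profile (r,z), 3 vertices: (2,29.5) (4,2.5) (16.5,21.5)
edge 0: (2,29.5)→(4,2.5)  cross = 2·2.5 − 4·29.5 = -113.0000; (r_i+r_j)·cross = 6·-113.0000 = -678.0000
edge 1: (4,2.5)→(16.5,21.5)  cross = 4·21.5 − 16.5·2.5 = 44.7500; (r_i+r_j)·cross = 20.5·44.7500 = 917.3750
edge 2: (16.5,21.5)→(2,29.5)  cross = 16.5·29.5 − 2·21.5 = 443.7500; (r_i+r_j)·cross = 18.5·443.7500 = 8209.3750
Σcross = 375.5000 → A = |Σcross|/2 = 187.7500 mm²
Σ(r_i+r_j)·cross = 8448.7500 → first moment M = |Σ|/6 = 1408.1250
R_c = M/A = 1408.1250/187.7500 = 7.5000 mm
θ = 239° = 4.171337 rad
V = θ·R_c·A = 4.171337·7.5000·187.7500 = 5873.764 mm³

Volume = 5873.764 mm³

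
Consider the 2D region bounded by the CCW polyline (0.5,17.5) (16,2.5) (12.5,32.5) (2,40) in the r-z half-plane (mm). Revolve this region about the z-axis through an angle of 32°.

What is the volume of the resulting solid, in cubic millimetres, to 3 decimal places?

Volume = 1459.095 mm³

Profile (r,z), 4 vertices: (0.5,17.5) (16,2.5) (12.5,32.5) (2,40)
edge 0: (0.5,17.5)→(16,2.5)  cross = 0.5·2.5 − 16·17.5 = -278.7500; (r_i+r_j)·cross = 16.5·-278.7500 = -4599.3750
edge 1: (16,2.5)→(12.5,32.5)  cross = 16·32.5 − 12.5·2.5 = 488.7500; (r_i+r_j)·cross = 28.5·488.7500 = 13929.3750
edge 2: (12.5,32.5)→(2,40)  cross = 12.5·40 − 2·32.5 = 435.0000; (r_i+r_j)·cross = 14.5·435.0000 = 6307.5000
edge 3: (2,40)→(0.5,17.5)  cross = 2·17.5 − 0.5·40 = 15.0000; (r_i+r_j)·cross = 2.5·15.0000 = 37.5000
Σcross = 660.0000 → A = |Σcross|/2 = 330.0000 mm²
Σ(r_i+r_j)·cross = 15675.0000 → first moment M = |Σ|/6 = 2612.5000
R_c = M/A = 2612.5000/330.0000 = 7.9167 mm
θ = 32° = 0.558505 rad
V = θ·R_c·A = 0.558505·7.9167·330.0000 = 1459.095 mm³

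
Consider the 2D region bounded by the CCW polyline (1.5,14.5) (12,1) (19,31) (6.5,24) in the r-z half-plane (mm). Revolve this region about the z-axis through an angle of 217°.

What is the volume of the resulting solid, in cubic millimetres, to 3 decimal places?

Profile (r,z), 4 vertices: (1.5,14.5) (12,1) (19,31) (6.5,24)
edge 0: (1.5,14.5)→(12,1)  cross = 1.5·1 − 12·14.5 = -172.5000; (r_i+r_j)·cross = 13.5·-172.5000 = -2328.7500
edge 1: (12,1)→(19,31)  cross = 12·31 − 19·1 = 353.0000; (r_i+r_j)·cross = 31·353.0000 = 10943.0000
edge 2: (19,31)→(6.5,24)  cross = 19·24 − 6.5·31 = 254.5000; (r_i+r_j)·cross = 25.5·254.5000 = 6489.7500
edge 3: (6.5,24)→(1.5,14.5)  cross = 6.5·14.5 − 1.5·24 = 58.2500; (r_i+r_j)·cross = 8·58.2500 = 466.0000
Σcross = 493.2500 → A = |Σcross|/2 = 246.6250 mm²
Σ(r_i+r_j)·cross = 15570.0000 → first moment M = |Σ|/6 = 2595.0000
R_c = M/A = 2595.0000/246.6250 = 10.5220 mm
θ = 217° = 3.787364 rad
V = θ·R_c·A = 3.787364·10.5220·246.6250 = 9828.211 mm³

Volume = 9828.211 mm³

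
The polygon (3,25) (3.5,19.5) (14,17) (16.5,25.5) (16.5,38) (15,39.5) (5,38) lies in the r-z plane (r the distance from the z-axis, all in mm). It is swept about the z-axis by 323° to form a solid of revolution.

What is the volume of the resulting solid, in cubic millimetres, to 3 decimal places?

Profile (r,z), 7 vertices: (3,25) (3.5,19.5) (14,17) (16.5,25.5) (16.5,38) (15,39.5) (5,38)
edge 0: (3,25)→(3.5,19.5)  cross = 3·19.5 − 3.5·25 = -29.0000; (r_i+r_j)·cross = 6.5·-29.0000 = -188.5000
edge 1: (3.5,19.5)→(14,17)  cross = 3.5·17 − 14·19.5 = -213.5000; (r_i+r_j)·cross = 17.5·-213.5000 = -3736.2500
edge 2: (14,17)→(16.5,25.5)  cross = 14·25.5 − 16.5·17 = 76.5000; (r_i+r_j)·cross = 30.5·76.5000 = 2333.2500
edge 3: (16.5,25.5)→(16.5,38)  cross = 16.5·38 − 16.5·25.5 = 206.2500; (r_i+r_j)·cross = 33·206.2500 = 6806.2500
edge 4: (16.5,38)→(15,39.5)  cross = 16.5·39.5 − 15·38 = 81.7500; (r_i+r_j)·cross = 31.5·81.7500 = 2575.1250
edge 5: (15,39.5)→(5,38)  cross = 15·38 − 5·39.5 = 372.5000; (r_i+r_j)·cross = 20·372.5000 = 7450.0000
edge 6: (5,38)→(3,25)  cross = 5·25 − 3·38 = 11.0000; (r_i+r_j)·cross = 8·11.0000 = 88.0000
Σcross = 505.5000 → A = |Σcross|/2 = 252.7500 mm²
Σ(r_i+r_j)·cross = 15327.8750 → first moment M = |Σ|/6 = 2554.6458
R_c = M/A = 2554.6458/252.7500 = 10.1074 mm
θ = 323° = 5.637413 rad
V = θ·R_c·A = 5.637413·10.1074·252.7500 = 14401.595 mm³

Volume = 14401.595 mm³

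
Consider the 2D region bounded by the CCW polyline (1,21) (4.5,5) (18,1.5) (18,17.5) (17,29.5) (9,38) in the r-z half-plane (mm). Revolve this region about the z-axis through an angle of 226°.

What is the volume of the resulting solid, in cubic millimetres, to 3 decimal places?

Volume = 18130.062 mm³

Profile (r,z), 6 vertices: (1,21) (4.5,5) (18,1.5) (18,17.5) (17,29.5) (9,38)
edge 0: (1,21)→(4.5,5)  cross = 1·5 − 4.5·21 = -89.5000; (r_i+r_j)·cross = 5.5·-89.5000 = -492.2500
edge 1: (4.5,5)→(18,1.5)  cross = 4.5·1.5 − 18·5 = -83.2500; (r_i+r_j)·cross = 22.5·-83.2500 = -1873.1250
edge 2: (18,1.5)→(18,17.5)  cross = 18·17.5 − 18·1.5 = 288.0000; (r_i+r_j)·cross = 36·288.0000 = 10368.0000
edge 3: (18,17.5)→(17,29.5)  cross = 18·29.5 − 17·17.5 = 233.5000; (r_i+r_j)·cross = 35·233.5000 = 8172.5000
edge 4: (17,29.5)→(9,38)  cross = 17·38 − 9·29.5 = 380.5000; (r_i+r_j)·cross = 26·380.5000 = 9893.0000
edge 5: (9,38)→(1,21)  cross = 9·21 − 1·38 = 151.0000; (r_i+r_j)·cross = 10·151.0000 = 1510.0000
Σcross = 880.2500 → A = |Σcross|/2 = 440.1250 mm²
Σ(r_i+r_j)·cross = 27578.1250 → first moment M = |Σ|/6 = 4596.3542
R_c = M/A = 4596.3542/440.1250 = 10.4433 mm
θ = 226° = 3.944444 rad
V = θ·R_c·A = 3.944444·10.4433·440.1250 = 18130.062 mm³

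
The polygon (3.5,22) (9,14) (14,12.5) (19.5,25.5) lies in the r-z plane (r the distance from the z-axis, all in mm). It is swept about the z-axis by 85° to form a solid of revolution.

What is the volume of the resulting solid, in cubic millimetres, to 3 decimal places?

Profile (r,z), 4 vertices: (3.5,22) (9,14) (14,12.5) (19.5,25.5)
edge 0: (3.5,22)→(9,14)  cross = 3.5·14 − 9·22 = -149.0000; (r_i+r_j)·cross = 12.5·-149.0000 = -1862.5000
edge 1: (9,14)→(14,12.5)  cross = 9·12.5 − 14·14 = -83.5000; (r_i+r_j)·cross = 23·-83.5000 = -1920.5000
edge 2: (14,12.5)→(19.5,25.5)  cross = 14·25.5 − 19.5·12.5 = 113.2500; (r_i+r_j)·cross = 33.5·113.2500 = 3793.8750
edge 3: (19.5,25.5)→(3.5,22)  cross = 19.5·22 − 3.5·25.5 = 339.7500; (r_i+r_j)·cross = 23·339.7500 = 7814.2500
Σcross = 220.5000 → A = |Σcross|/2 = 110.2500 mm²
Σ(r_i+r_j)·cross = 7825.1250 → first moment M = |Σ|/6 = 1304.1875
R_c = M/A = 1304.1875/110.2500 = 11.8294 mm
θ = 85° = 1.483530 rad
V = θ·R_c·A = 1.483530·11.8294·110.2500 = 1934.801 mm³

Volume = 1934.801 mm³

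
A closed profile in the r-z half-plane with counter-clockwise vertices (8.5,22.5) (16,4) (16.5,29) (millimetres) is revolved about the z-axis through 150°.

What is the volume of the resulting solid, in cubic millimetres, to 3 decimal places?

Volume = 3519.784 mm³

Profile (r,z), 3 vertices: (8.5,22.5) (16,4) (16.5,29)
edge 0: (8.5,22.5)→(16,4)  cross = 8.5·4 − 16·22.5 = -326.0000; (r_i+r_j)·cross = 24.5·-326.0000 = -7987.0000
edge 1: (16,4)→(16.5,29)  cross = 16·29 − 16.5·4 = 398.0000; (r_i+r_j)·cross = 32.5·398.0000 = 12935.0000
edge 2: (16.5,29)→(8.5,22.5)  cross = 16.5·22.5 − 8.5·29 = 124.7500; (r_i+r_j)·cross = 25·124.7500 = 3118.7500
Σcross = 196.7500 → A = |Σcross|/2 = 98.3750 mm²
Σ(r_i+r_j)·cross = 8066.7500 → first moment M = |Σ|/6 = 1344.4583
R_c = M/A = 1344.4583/98.3750 = 13.6667 mm
θ = 150° = 2.617994 rad
V = θ·R_c·A = 2.617994·13.6667·98.3750 = 3519.784 mm³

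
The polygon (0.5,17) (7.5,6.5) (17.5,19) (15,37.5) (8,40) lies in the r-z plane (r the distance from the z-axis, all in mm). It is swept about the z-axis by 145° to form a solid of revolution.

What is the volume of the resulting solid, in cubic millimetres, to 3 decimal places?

Volume = 8299.257 mm³

Profile (r,z), 5 vertices: (0.5,17) (7.5,6.5) (17.5,19) (15,37.5) (8,40)
edge 0: (0.5,17)→(7.5,6.5)  cross = 0.5·6.5 − 7.5·17 = -124.2500; (r_i+r_j)·cross = 8·-124.2500 = -994.0000
edge 1: (7.5,6.5)→(17.5,19)  cross = 7.5·19 − 17.5·6.5 = 28.7500; (r_i+r_j)·cross = 25·28.7500 = 718.7500
edge 2: (17.5,19)→(15,37.5)  cross = 17.5·37.5 − 15·19 = 371.2500; (r_i+r_j)·cross = 32.5·371.2500 = 12065.6250
edge 3: (15,37.5)→(8,40)  cross = 15·40 − 8·37.5 = 300.0000; (r_i+r_j)·cross = 23·300.0000 = 6900.0000
edge 4: (8,40)→(0.5,17)  cross = 8·17 − 0.5·40 = 116.0000; (r_i+r_j)·cross = 8.5·116.0000 = 986.0000
Σcross = 691.7500 → A = |Σcross|/2 = 345.8750 mm²
Σ(r_i+r_j)·cross = 19676.3750 → first moment M = |Σ|/6 = 3279.3958
R_c = M/A = 3279.3958/345.8750 = 9.4814 mm
θ = 145° = 2.530727 rad
V = θ·R_c·A = 2.530727·9.4814·345.8750 = 8299.257 mm³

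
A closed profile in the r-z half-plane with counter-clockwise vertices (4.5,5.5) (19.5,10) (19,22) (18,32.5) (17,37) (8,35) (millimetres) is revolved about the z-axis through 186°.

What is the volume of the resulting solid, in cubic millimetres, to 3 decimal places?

Profile (r,z), 6 vertices: (4.5,5.5) (19.5,10) (19,22) (18,32.5) (17,37) (8,35)
edge 0: (4.5,5.5)→(19.5,10)  cross = 4.5·10 − 19.5·5.5 = -62.2500; (r_i+r_j)·cross = 24·-62.2500 = -1494.0000
edge 1: (19.5,10)→(19,22)  cross = 19.5·22 − 19·10 = 239.0000; (r_i+r_j)·cross = 38.5·239.0000 = 9201.5000
edge 2: (19,22)→(18,32.5)  cross = 19·32.5 − 18·22 = 221.5000; (r_i+r_j)·cross = 37·221.5000 = 8195.5000
edge 3: (18,32.5)→(17,37)  cross = 18·37 − 17·32.5 = 113.5000; (r_i+r_j)·cross = 35·113.5000 = 3972.5000
edge 4: (17,37)→(8,35)  cross = 17·35 − 8·37 = 299.0000; (r_i+r_j)·cross = 25·299.0000 = 7475.0000
edge 5: (8,35)→(4.5,5.5)  cross = 8·5.5 − 4.5·35 = -113.5000; (r_i+r_j)·cross = 12.5·-113.5000 = -1418.7500
Σcross = 697.2500 → A = |Σcross|/2 = 348.6250 mm²
Σ(r_i+r_j)·cross = 25931.7500 → first moment M = |Σ|/6 = 4321.9583
R_c = M/A = 4321.9583/348.6250 = 12.3972 mm
θ = 186° = 3.246312 rad
V = θ·R_c·A = 3.246312·12.3972·348.6250 = 14030.427 mm³

Volume = 14030.427 mm³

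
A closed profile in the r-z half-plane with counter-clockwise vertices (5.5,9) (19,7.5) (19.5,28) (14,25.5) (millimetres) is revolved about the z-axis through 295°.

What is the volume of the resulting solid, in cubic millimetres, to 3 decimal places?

Profile (r,z), 4 vertices: (5.5,9) (19,7.5) (19.5,28) (14,25.5)
edge 0: (5.5,9)→(19,7.5)  cross = 5.5·7.5 − 19·9 = -129.7500; (r_i+r_j)·cross = 24.5·-129.7500 = -3178.8750
edge 1: (19,7.5)→(19.5,28)  cross = 19·28 − 19.5·7.5 = 385.7500; (r_i+r_j)·cross = 38.5·385.7500 = 14851.3750
edge 2: (19.5,28)→(14,25.5)  cross = 19.5·25.5 − 14·28 = 105.2500; (r_i+r_j)·cross = 33.5·105.2500 = 3525.8750
edge 3: (14,25.5)→(5.5,9)  cross = 14·9 − 5.5·25.5 = -14.2500; (r_i+r_j)·cross = 19.5·-14.2500 = -277.8750
Σcross = 347.0000 → A = |Σcross|/2 = 173.5000 mm²
Σ(r_i+r_j)·cross = 14920.5000 → first moment M = |Σ|/6 = 2486.7500
R_c = M/A = 2486.7500/173.5000 = 14.3329 mm
θ = 295° = 5.148721 rad
V = θ·R_c·A = 5.148721·14.3329·173.5000 = 12803.583 mm³

Volume = 12803.583 mm³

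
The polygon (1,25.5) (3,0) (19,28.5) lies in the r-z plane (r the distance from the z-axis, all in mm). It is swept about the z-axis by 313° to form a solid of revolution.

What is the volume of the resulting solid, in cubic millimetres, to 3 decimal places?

Profile (r,z), 3 vertices: (1,25.5) (3,0) (19,28.5)
edge 0: (1,25.5)→(3,0)  cross = 1·0 − 3·25.5 = -76.5000; (r_i+r_j)·cross = 4·-76.5000 = -306.0000
edge 1: (3,0)→(19,28.5)  cross = 3·28.5 − 19·0 = 85.5000; (r_i+r_j)·cross = 22·85.5000 = 1881.0000
edge 2: (19,28.5)→(1,25.5)  cross = 19·25.5 − 1·28.5 = 456.0000; (r_i+r_j)·cross = 20·456.0000 = 9120.0000
Σcross = 465.0000 → A = |Σcross|/2 = 232.5000 mm²
Σ(r_i+r_j)·cross = 10695.0000 → first moment M = |Σ|/6 = 1782.5000
R_c = M/A = 1782.5000/232.5000 = 7.6667 mm
θ = 313° = 5.462881 rad
V = θ·R_c·A = 5.462881·7.6667·232.5000 = 9737.585 mm³

Volume = 9737.585 mm³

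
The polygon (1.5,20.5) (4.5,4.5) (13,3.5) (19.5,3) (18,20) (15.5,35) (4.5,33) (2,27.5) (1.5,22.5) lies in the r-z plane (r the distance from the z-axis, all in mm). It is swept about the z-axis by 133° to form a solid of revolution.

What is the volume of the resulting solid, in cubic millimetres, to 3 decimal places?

Profile (r,z), 9 vertices: (1.5,20.5) (4.5,4.5) (13,3.5) (19.5,3) (18,20) (15.5,35) (4.5,33) (2,27.5) (1.5,22.5)
edge 0: (1.5,20.5)→(4.5,4.5)  cross = 1.5·4.5 − 4.5·20.5 = -85.5000; (r_i+r_j)·cross = 6·-85.5000 = -513.0000
edge 1: (4.5,4.5)→(13,3.5)  cross = 4.5·3.5 − 13·4.5 = -42.7500; (r_i+r_j)·cross = 17.5·-42.7500 = -748.1250
edge 2: (13,3.5)→(19.5,3)  cross = 13·3 − 19.5·3.5 = -29.2500; (r_i+r_j)·cross = 32.5·-29.2500 = -950.6250
edge 3: (19.5,3)→(18,20)  cross = 19.5·20 − 18·3 = 336.0000; (r_i+r_j)·cross = 37.5·336.0000 = 12600.0000
edge 4: (18,20)→(15.5,35)  cross = 18·35 − 15.5·20 = 320.0000; (r_i+r_j)·cross = 33.5·320.0000 = 10720.0000
edge 5: (15.5,35)→(4.5,33)  cross = 15.5·33 − 4.5·35 = 354.0000; (r_i+r_j)·cross = 20·354.0000 = 7080.0000
edge 6: (4.5,33)→(2,27.5)  cross = 4.5·27.5 − 2·33 = 57.7500; (r_i+r_j)·cross = 6.5·57.7500 = 375.3750
edge 7: (2,27.5)→(1.5,22.5)  cross = 2·22.5 − 1.5·27.5 = 3.7500; (r_i+r_j)·cross = 3.5·3.7500 = 13.1250
edge 8: (1.5,22.5)→(1.5,20.5)  cross = 1.5·20.5 − 1.5·22.5 = -3.0000; (r_i+r_j)·cross = 3·-3.0000 = -9.0000
Σcross = 911.0000 → A = |Σcross|/2 = 455.5000 mm²
Σ(r_i+r_j)·cross = 28567.7500 → first moment M = |Σ|/6 = 4761.2917
R_c = M/A = 4761.2917/455.5000 = 10.4529 mm
θ = 133° = 2.321288 rad
V = θ·R_c·A = 2.321288·10.4529·455.5000 = 11052.329 mm³

Volume = 11052.329 mm³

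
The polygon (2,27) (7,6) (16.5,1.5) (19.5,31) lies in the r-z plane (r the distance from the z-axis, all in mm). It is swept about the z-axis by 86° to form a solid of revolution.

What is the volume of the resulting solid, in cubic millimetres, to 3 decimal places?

Volume = 5922.629 mm³

Profile (r,z), 4 vertices: (2,27) (7,6) (16.5,1.5) (19.5,31)
edge 0: (2,27)→(7,6)  cross = 2·6 − 7·27 = -177.0000; (r_i+r_j)·cross = 9·-177.0000 = -1593.0000
edge 1: (7,6)→(16.5,1.5)  cross = 7·1.5 − 16.5·6 = -88.5000; (r_i+r_j)·cross = 23.5·-88.5000 = -2079.7500
edge 2: (16.5,1.5)→(19.5,31)  cross = 16.5·31 − 19.5·1.5 = 482.2500; (r_i+r_j)·cross = 36·482.2500 = 17361.0000
edge 3: (19.5,31)→(2,27)  cross = 19.5·27 − 2·31 = 464.5000; (r_i+r_j)·cross = 21.5·464.5000 = 9986.7500
Σcross = 681.2500 → A = |Σcross|/2 = 340.6250 mm²
Σ(r_i+r_j)·cross = 23675.0000 → first moment M = |Σ|/6 = 3945.8333
R_c = M/A = 3945.8333/340.6250 = 11.5841 mm
θ = 86° = 1.500983 rad
V = θ·R_c·A = 1.500983·11.5841·340.6250 = 5922.629 mm³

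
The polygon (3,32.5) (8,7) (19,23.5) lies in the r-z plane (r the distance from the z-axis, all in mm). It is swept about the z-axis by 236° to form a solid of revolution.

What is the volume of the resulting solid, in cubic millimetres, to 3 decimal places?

Volume = 7475.943 mm³

Profile (r,z), 3 vertices: (3,32.5) (8,7) (19,23.5)
edge 0: (3,32.5)→(8,7)  cross = 3·7 − 8·32.5 = -239.0000; (r_i+r_j)·cross = 11·-239.0000 = -2629.0000
edge 1: (8,7)→(19,23.5)  cross = 8·23.5 − 19·7 = 55.0000; (r_i+r_j)·cross = 27·55.0000 = 1485.0000
edge 2: (19,23.5)→(3,32.5)  cross = 19·32.5 − 3·23.5 = 547.0000; (r_i+r_j)·cross = 22·547.0000 = 12034.0000
Σcross = 363.0000 → A = |Σcross|/2 = 181.5000 mm²
Σ(r_i+r_j)·cross = 10890.0000 → first moment M = |Σ|/6 = 1815.0000
R_c = M/A = 1815.0000/181.5000 = 10.0000 mm
θ = 236° = 4.118977 rad
V = θ·R_c·A = 4.118977·10.0000·181.5000 = 7475.943 mm³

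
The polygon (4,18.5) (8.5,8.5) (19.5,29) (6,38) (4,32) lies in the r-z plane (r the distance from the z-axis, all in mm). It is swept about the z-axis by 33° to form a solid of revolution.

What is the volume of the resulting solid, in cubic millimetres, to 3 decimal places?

Profile (r,z), 5 vertices: (4,18.5) (8.5,8.5) (19.5,29) (6,38) (4,32)
edge 0: (4,18.5)→(8.5,8.5)  cross = 4·8.5 − 8.5·18.5 = -123.2500; (r_i+r_j)·cross = 12.5·-123.2500 = -1540.6250
edge 1: (8.5,8.5)→(19.5,29)  cross = 8.5·29 − 19.5·8.5 = 80.7500; (r_i+r_j)·cross = 28·80.7500 = 2261.0000
edge 2: (19.5,29)→(6,38)  cross = 19.5·38 − 6·29 = 567.0000; (r_i+r_j)·cross = 25.5·567.0000 = 14458.5000
edge 3: (6,38)→(4,32)  cross = 6·32 − 4·38 = 40.0000; (r_i+r_j)·cross = 10·40.0000 = 400.0000
edge 4: (4,32)→(4,18.5)  cross = 4·18.5 − 4·32 = -54.0000; (r_i+r_j)·cross = 8·-54.0000 = -432.0000
Σcross = 510.5000 → A = |Σcross|/2 = 255.2500 mm²
Σ(r_i+r_j)·cross = 15146.8750 → first moment M = |Σ|/6 = 2524.4792
R_c = M/A = 2524.4792/255.2500 = 9.8902 mm
θ = 33° = 0.575959 rad
V = θ·R_c·A = 0.575959·9.8902·255.2500 = 1453.996 mm³

Volume = 1453.996 mm³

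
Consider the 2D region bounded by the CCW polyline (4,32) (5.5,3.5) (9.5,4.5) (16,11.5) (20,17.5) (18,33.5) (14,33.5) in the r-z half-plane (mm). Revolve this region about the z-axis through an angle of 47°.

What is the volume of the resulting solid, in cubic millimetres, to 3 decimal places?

Volume = 3351.406 mm³

Profile (r,z), 7 vertices: (4,32) (5.5,3.5) (9.5,4.5) (16,11.5) (20,17.5) (18,33.5) (14,33.5)
edge 0: (4,32)→(5.5,3.5)  cross = 4·3.5 − 5.5·32 = -162.0000; (r_i+r_j)·cross = 9.5·-162.0000 = -1539.0000
edge 1: (5.5,3.5)→(9.5,4.5)  cross = 5.5·4.5 − 9.5·3.5 = -8.5000; (r_i+r_j)·cross = 15·-8.5000 = -127.5000
edge 2: (9.5,4.5)→(16,11.5)  cross = 9.5·11.5 − 16·4.5 = 37.2500; (r_i+r_j)·cross = 25.5·37.2500 = 949.8750
edge 3: (16,11.5)→(20,17.5)  cross = 16·17.5 − 20·11.5 = 50.0000; (r_i+r_j)·cross = 36·50.0000 = 1800.0000
edge 4: (20,17.5)→(18,33.5)  cross = 20·33.5 − 18·17.5 = 355.0000; (r_i+r_j)·cross = 38·355.0000 = 13490.0000
edge 5: (18,33.5)→(14,33.5)  cross = 18·33.5 − 14·33.5 = 134.0000; (r_i+r_j)·cross = 32·134.0000 = 4288.0000
edge 6: (14,33.5)→(4,32)  cross = 14·32 − 4·33.5 = 314.0000; (r_i+r_j)·cross = 18·314.0000 = 5652.0000
Σcross = 719.7500 → A = |Σcross|/2 = 359.8750 mm²
Σ(r_i+r_j)·cross = 24513.3750 → first moment M = |Σ|/6 = 4085.5625
R_c = M/A = 4085.5625/359.8750 = 11.3527 mm
θ = 47° = 0.820305 rad
V = θ·R_c·A = 0.820305·11.3527·359.8750 = 3351.406 mm³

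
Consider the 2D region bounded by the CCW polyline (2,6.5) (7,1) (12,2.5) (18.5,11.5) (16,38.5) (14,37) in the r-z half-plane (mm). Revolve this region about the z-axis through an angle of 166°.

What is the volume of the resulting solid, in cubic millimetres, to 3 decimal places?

Volume = 10911.996 mm³

Profile (r,z), 6 vertices: (2,6.5) (7,1) (12,2.5) (18.5,11.5) (16,38.5) (14,37)
edge 0: (2,6.5)→(7,1)  cross = 2·1 − 7·6.5 = -43.5000; (r_i+r_j)·cross = 9·-43.5000 = -391.5000
edge 1: (7,1)→(12,2.5)  cross = 7·2.5 − 12·1 = 5.5000; (r_i+r_j)·cross = 19·5.5000 = 104.5000
edge 2: (12,2.5)→(18.5,11.5)  cross = 12·11.5 − 18.5·2.5 = 91.7500; (r_i+r_j)·cross = 30.5·91.7500 = 2798.3750
edge 3: (18.5,11.5)→(16,38.5)  cross = 18.5·38.5 − 16·11.5 = 528.2500; (r_i+r_j)·cross = 34.5·528.2500 = 18224.6250
edge 4: (16,38.5)→(14,37)  cross = 16·37 − 14·38.5 = 53.0000; (r_i+r_j)·cross = 30·53.0000 = 1590.0000
edge 5: (14,37)→(2,6.5)  cross = 14·6.5 − 2·37 = 17.0000; (r_i+r_j)·cross = 16·17.0000 = 272.0000
Σcross = 652.0000 → A = |Σcross|/2 = 326.0000 mm²
Σ(r_i+r_j)·cross = 22598.0000 → first moment M = |Σ|/6 = 3766.3333
R_c = M/A = 3766.3333/326.0000 = 11.5532 mm
θ = 166° = 2.897247 rad
V = θ·R_c·A = 2.897247·11.5532·326.0000 = 10911.996 mm³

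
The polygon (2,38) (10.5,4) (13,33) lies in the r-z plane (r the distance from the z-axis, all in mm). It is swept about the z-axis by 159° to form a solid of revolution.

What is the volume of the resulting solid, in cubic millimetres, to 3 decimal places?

Volume = 3909.732 mm³

Profile (r,z), 3 vertices: (2,38) (10.5,4) (13,33)
edge 0: (2,38)→(10.5,4)  cross = 2·4 − 10.5·38 = -391.0000; (r_i+r_j)·cross = 12.5·-391.0000 = -4887.5000
edge 1: (10.5,4)→(13,33)  cross = 10.5·33 − 13·4 = 294.5000; (r_i+r_j)·cross = 23.5·294.5000 = 6920.7500
edge 2: (13,33)→(2,38)  cross = 13·38 − 2·33 = 428.0000; (r_i+r_j)·cross = 15·428.0000 = 6420.0000
Σcross = 331.5000 → A = |Σcross|/2 = 165.7500 mm²
Σ(r_i+r_j)·cross = 8453.2500 → first moment M = |Σ|/6 = 1408.8750
R_c = M/A = 1408.8750/165.7500 = 8.5000 mm
θ = 159° = 2.775074 rad
V = θ·R_c·A = 2.775074·8.5000·165.7500 = 3909.732 mm³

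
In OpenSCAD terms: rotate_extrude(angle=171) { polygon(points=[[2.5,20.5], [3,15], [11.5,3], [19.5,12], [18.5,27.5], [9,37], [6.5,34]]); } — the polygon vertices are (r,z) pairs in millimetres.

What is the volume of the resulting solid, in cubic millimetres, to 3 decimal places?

Volume = 12619.640 mm³

Profile (r,z), 7 vertices: (2.5,20.5) (3,15) (11.5,3) (19.5,12) (18.5,27.5) (9,37) (6.5,34)
edge 0: (2.5,20.5)→(3,15)  cross = 2.5·15 − 3·20.5 = -24.0000; (r_i+r_j)·cross = 5.5·-24.0000 = -132.0000
edge 1: (3,15)→(11.5,3)  cross = 3·3 − 11.5·15 = -163.5000; (r_i+r_j)·cross = 14.5·-163.5000 = -2370.7500
edge 2: (11.5,3)→(19.5,12)  cross = 11.5·12 − 19.5·3 = 79.5000; (r_i+r_j)·cross = 31·79.5000 = 2464.5000
edge 3: (19.5,12)→(18.5,27.5)  cross = 19.5·27.5 − 18.5·12 = 314.2500; (r_i+r_j)·cross = 38·314.2500 = 11941.5000
edge 4: (18.5,27.5)→(9,37)  cross = 18.5·37 − 9·27.5 = 437.0000; (r_i+r_j)·cross = 27.5·437.0000 = 12017.5000
edge 5: (9,37)→(6.5,34)  cross = 9·34 − 6.5·37 = 65.5000; (r_i+r_j)·cross = 15.5·65.5000 = 1015.2500
edge 6: (6.5,34)→(2.5,20.5)  cross = 6.5·20.5 − 2.5·34 = 48.2500; (r_i+r_j)·cross = 9·48.2500 = 434.2500
Σcross = 757.0000 → A = |Σcross|/2 = 378.5000 mm²
Σ(r_i+r_j)·cross = 25370.2500 → first moment M = |Σ|/6 = 4228.3750
R_c = M/A = 4228.3750/378.5000 = 11.1714 mm
θ = 171° = 2.984513 rad
V = θ·R_c·A = 2.984513·11.1714·378.5000 = 12619.640 mm³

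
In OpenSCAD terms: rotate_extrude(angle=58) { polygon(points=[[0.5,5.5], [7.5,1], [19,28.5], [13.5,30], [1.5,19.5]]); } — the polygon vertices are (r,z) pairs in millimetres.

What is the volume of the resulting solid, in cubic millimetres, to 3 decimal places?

Profile (r,z), 5 vertices: (0.5,5.5) (7.5,1) (19,28.5) (13.5,30) (1.5,19.5)
edge 0: (0.5,5.5)→(7.5,1)  cross = 0.5·1 − 7.5·5.5 = -40.7500; (r_i+r_j)·cross = 8·-40.7500 = -326.0000
edge 1: (7.5,1)→(19,28.5)  cross = 7.5·28.5 − 19·1 = 194.7500; (r_i+r_j)·cross = 26.5·194.7500 = 5160.8750
edge 2: (19,28.5)→(13.5,30)  cross = 19·30 − 13.5·28.5 = 185.2500; (r_i+r_j)·cross = 32.5·185.2500 = 6020.6250
edge 3: (13.5,30)→(1.5,19.5)  cross = 13.5·19.5 − 1.5·30 = 218.2500; (r_i+r_j)·cross = 15·218.2500 = 3273.7500
edge 4: (1.5,19.5)→(0.5,5.5)  cross = 1.5·5.5 − 0.5·19.5 = -1.5000; (r_i+r_j)·cross = 2·-1.5000 = -3.0000
Σcross = 556.0000 → A = |Σcross|/2 = 278.0000 mm²
Σ(r_i+r_j)·cross = 14126.2500 → first moment M = |Σ|/6 = 2354.3750
R_c = M/A = 2354.3750/278.0000 = 8.4690 mm
θ = 58° = 1.012291 rad
V = θ·R_c·A = 1.012291·8.4690·278.0000 = 2383.313 mm³

Volume = 2383.313 mm³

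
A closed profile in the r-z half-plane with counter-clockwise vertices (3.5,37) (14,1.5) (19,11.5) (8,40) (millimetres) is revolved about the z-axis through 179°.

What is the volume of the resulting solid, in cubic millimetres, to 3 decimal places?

Profile (r,z), 4 vertices: (3.5,37) (14,1.5) (19,11.5) (8,40)
edge 0: (3.5,37)→(14,1.5)  cross = 3.5·1.5 − 14·37 = -512.7500; (r_i+r_j)·cross = 17.5·-512.7500 = -8973.1250
edge 1: (14,1.5)→(19,11.5)  cross = 14·11.5 − 19·1.5 = 132.5000; (r_i+r_j)·cross = 33·132.5000 = 4372.5000
edge 2: (19,11.5)→(8,40)  cross = 19·40 − 8·11.5 = 668.0000; (r_i+r_j)·cross = 27·668.0000 = 18036.0000
edge 3: (8,40)→(3.5,37)  cross = 8·37 − 3.5·40 = 156.0000; (r_i+r_j)·cross = 11.5·156.0000 = 1794.0000
Σcross = 443.7500 → A = |Σcross|/2 = 221.8750 mm²
Σ(r_i+r_j)·cross = 15229.3750 → first moment M = |Σ|/6 = 2538.2292
R_c = M/A = 2538.2292/221.8750 = 11.4399 mm
θ = 179° = 3.124139 rad
V = θ·R_c·A = 3.124139·11.4399·221.8750 = 7929.782 mm³

Volume = 7929.782 mm³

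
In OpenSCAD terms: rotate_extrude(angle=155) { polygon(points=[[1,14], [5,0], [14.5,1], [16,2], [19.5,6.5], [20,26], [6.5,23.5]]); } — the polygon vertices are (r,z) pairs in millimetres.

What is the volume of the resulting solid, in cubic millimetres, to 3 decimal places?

Volume = 11612.668 mm³

Profile (r,z), 7 vertices: (1,14) (5,0) (14.5,1) (16,2) (19.5,6.5) (20,26) (6.5,23.5)
edge 0: (1,14)→(5,0)  cross = 1·0 − 5·14 = -70.0000; (r_i+r_j)·cross = 6·-70.0000 = -420.0000
edge 1: (5,0)→(14.5,1)  cross = 5·1 − 14.5·0 = 5.0000; (r_i+r_j)·cross = 19.5·5.0000 = 97.5000
edge 2: (14.5,1)→(16,2)  cross = 14.5·2 − 16·1 = 13.0000; (r_i+r_j)·cross = 30.5·13.0000 = 396.5000
edge 3: (16,2)→(19.5,6.5)  cross = 16·6.5 − 19.5·2 = 65.0000; (r_i+r_j)·cross = 35.5·65.0000 = 2307.5000
edge 4: (19.5,6.5)→(20,26)  cross = 19.5·26 − 20·6.5 = 377.0000; (r_i+r_j)·cross = 39.5·377.0000 = 14891.5000
edge 5: (20,26)→(6.5,23.5)  cross = 20·23.5 − 6.5·26 = 301.0000; (r_i+r_j)·cross = 26.5·301.0000 = 7976.5000
edge 6: (6.5,23.5)→(1,14)  cross = 6.5·14 − 1·23.5 = 67.5000; (r_i+r_j)·cross = 7.5·67.5000 = 506.2500
Σcross = 758.5000 → A = |Σcross|/2 = 379.2500 mm²
Σ(r_i+r_j)·cross = 25755.7500 → first moment M = |Σ|/6 = 4292.6250
R_c = M/A = 4292.6250/379.2500 = 11.3187 mm
θ = 155° = 2.705260 rad
V = θ·R_c·A = 2.705260·11.3187·379.2500 = 11612.668 mm³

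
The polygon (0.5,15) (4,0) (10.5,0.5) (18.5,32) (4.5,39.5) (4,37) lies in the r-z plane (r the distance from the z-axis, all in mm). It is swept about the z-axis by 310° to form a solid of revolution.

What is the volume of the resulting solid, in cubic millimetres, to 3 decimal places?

Volume = 20730.410 mm³

Profile (r,z), 6 vertices: (0.5,15) (4,0) (10.5,0.5) (18.5,32) (4.5,39.5) (4,37)
edge 0: (0.5,15)→(4,0)  cross = 0.5·0 − 4·15 = -60.0000; (r_i+r_j)·cross = 4.5·-60.0000 = -270.0000
edge 1: (4,0)→(10.5,0.5)  cross = 4·0.5 − 10.5·0 = 2.0000; (r_i+r_j)·cross = 14.5·2.0000 = 29.0000
edge 2: (10.5,0.5)→(18.5,32)  cross = 10.5·32 − 18.5·0.5 = 326.7500; (r_i+r_j)·cross = 29·326.7500 = 9475.7500
edge 3: (18.5,32)→(4.5,39.5)  cross = 18.5·39.5 − 4.5·32 = 586.7500; (r_i+r_j)·cross = 23·586.7500 = 13495.2500
edge 4: (4.5,39.5)→(4,37)  cross = 4.5·37 − 4·39.5 = 8.5000; (r_i+r_j)·cross = 8.5·8.5000 = 72.2500
edge 5: (4,37)→(0.5,15)  cross = 4·15 − 0.5·37 = 41.5000; (r_i+r_j)·cross = 4.5·41.5000 = 186.7500
Σcross = 905.5000 → A = |Σcross|/2 = 452.7500 mm²
Σ(r_i+r_j)·cross = 22989.0000 → first moment M = |Σ|/6 = 3831.5000
R_c = M/A = 3831.5000/452.7500 = 8.4627 mm
θ = 310° = 5.410521 rad
V = θ·R_c·A = 5.410521·8.4627·452.7500 = 20730.410 mm³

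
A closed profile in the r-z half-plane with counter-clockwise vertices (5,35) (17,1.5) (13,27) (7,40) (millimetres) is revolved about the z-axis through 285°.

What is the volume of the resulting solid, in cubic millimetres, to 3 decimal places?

Profile (r,z), 4 vertices: (5,35) (17,1.5) (13,27) (7,40)
edge 0: (5,35)→(17,1.5)  cross = 5·1.5 − 17·35 = -587.5000; (r_i+r_j)·cross = 22·-587.5000 = -12925.0000
edge 1: (17,1.5)→(13,27)  cross = 17·27 − 13·1.5 = 439.5000; (r_i+r_j)·cross = 30·439.5000 = 13185.0000
edge 2: (13,27)→(7,40)  cross = 13·40 − 7·27 = 331.0000; (r_i+r_j)·cross = 20·331.0000 = 6620.0000
edge 3: (7,40)→(5,35)  cross = 7·35 − 5·40 = 45.0000; (r_i+r_j)·cross = 12·45.0000 = 540.0000
Σcross = 228.0000 → A = |Σcross|/2 = 114.0000 mm²
Σ(r_i+r_j)·cross = 7420.0000 → first moment M = |Σ|/6 = 1236.6667
R_c = M/A = 1236.6667/114.0000 = 10.8480 mm
θ = 285° = 4.974188 rad
V = θ·R_c·A = 4.974188·10.8480·114.0000 = 6151.413 mm³

Volume = 6151.413 mm³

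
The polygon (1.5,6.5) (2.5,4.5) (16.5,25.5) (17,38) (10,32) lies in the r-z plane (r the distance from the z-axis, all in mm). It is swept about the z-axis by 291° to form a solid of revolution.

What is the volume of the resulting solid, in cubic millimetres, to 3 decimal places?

Profile (r,z), 5 vertices: (1.5,6.5) (2.5,4.5) (16.5,25.5) (17,38) (10,32)
edge 0: (1.5,6.5)→(2.5,4.5)  cross = 1.5·4.5 − 2.5·6.5 = -9.5000; (r_i+r_j)·cross = 4·-9.5000 = -38.0000
edge 1: (2.5,4.5)→(16.5,25.5)  cross = 2.5·25.5 − 16.5·4.5 = -10.5000; (r_i+r_j)·cross = 19·-10.5000 = -199.5000
edge 2: (16.5,25.5)→(17,38)  cross = 16.5·38 − 17·25.5 = 193.5000; (r_i+r_j)·cross = 33.5·193.5000 = 6482.2500
edge 3: (17,38)→(10,32)  cross = 17·32 − 10·38 = 164.0000; (r_i+r_j)·cross = 27·164.0000 = 4428.0000
edge 4: (10,32)→(1.5,6.5)  cross = 10·6.5 − 1.5·32 = 17.0000; (r_i+r_j)·cross = 11.5·17.0000 = 195.5000
Σcross = 354.5000 → A = |Σcross|/2 = 177.2500 mm²
Σ(r_i+r_j)·cross = 10868.2500 → first moment M = |Σ|/6 = 1811.3750
R_c = M/A = 1811.3750/177.2500 = 10.2193 mm
θ = 291° = 5.078908 rad
V = θ·R_c·A = 5.078908·10.2193·177.2500 = 9199.807 mm³

Volume = 9199.807 mm³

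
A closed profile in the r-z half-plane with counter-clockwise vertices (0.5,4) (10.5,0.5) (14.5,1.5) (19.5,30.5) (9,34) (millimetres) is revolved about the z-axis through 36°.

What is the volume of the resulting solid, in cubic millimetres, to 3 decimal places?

Profile (r,z), 5 vertices: (0.5,4) (10.5,0.5) (14.5,1.5) (19.5,30.5) (9,34)
edge 0: (0.5,4)→(10.5,0.5)  cross = 0.5·0.5 − 10.5·4 = -41.7500; (r_i+r_j)·cross = 11·-41.7500 = -459.2500
edge 1: (10.5,0.5)→(14.5,1.5)  cross = 10.5·1.5 − 14.5·0.5 = 8.5000; (r_i+r_j)·cross = 25·8.5000 = 212.5000
edge 2: (14.5,1.5)→(19.5,30.5)  cross = 14.5·30.5 − 19.5·1.5 = 413.0000; (r_i+r_j)·cross = 34·413.0000 = 14042.0000
edge 3: (19.5,30.5)→(9,34)  cross = 19.5·34 − 9·30.5 = 388.5000; (r_i+r_j)·cross = 28.5·388.5000 = 11072.2500
edge 4: (9,34)→(0.5,4)  cross = 9·4 − 0.5·34 = 19.0000; (r_i+r_j)·cross = 9.5·19.0000 = 180.5000
Σcross = 787.2500 → A = |Σcross|/2 = 393.6250 mm²
Σ(r_i+r_j)·cross = 25048.0000 → first moment M = |Σ|/6 = 4174.6667
R_c = M/A = 4174.6667/393.6250 = 10.6057 mm
θ = 36° = 0.628319 rad
V = θ·R_c·A = 0.628319·10.6057·393.6250 = 2623.020 mm³

Volume = 2623.020 mm³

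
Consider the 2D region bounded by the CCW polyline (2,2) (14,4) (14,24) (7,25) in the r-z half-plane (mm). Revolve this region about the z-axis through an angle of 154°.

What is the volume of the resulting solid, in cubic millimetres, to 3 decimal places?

Volume = 4935.710 mm³

Profile (r,z), 4 vertices: (2,2) (14,4) (14,24) (7,25)
edge 0: (2,2)→(14,4)  cross = 2·4 − 14·2 = -20.0000; (r_i+r_j)·cross = 16·-20.0000 = -320.0000
edge 1: (14,4)→(14,24)  cross = 14·24 − 14·4 = 280.0000; (r_i+r_j)·cross = 28·280.0000 = 7840.0000
edge 2: (14,24)→(7,25)  cross = 14·25 − 7·24 = 182.0000; (r_i+r_j)·cross = 21·182.0000 = 3822.0000
edge 3: (7,25)→(2,2)  cross = 7·2 − 2·25 = -36.0000; (r_i+r_j)·cross = 9·-36.0000 = -324.0000
Σcross = 406.0000 → A = |Σcross|/2 = 203.0000 mm²
Σ(r_i+r_j)·cross = 11018.0000 → first moment M = |Σ|/6 = 1836.3333
R_c = M/A = 1836.3333/203.0000 = 9.0460 mm
θ = 154° = 2.687807 rad
V = θ·R_c·A = 2.687807·9.0460·203.0000 = 4935.710 mm³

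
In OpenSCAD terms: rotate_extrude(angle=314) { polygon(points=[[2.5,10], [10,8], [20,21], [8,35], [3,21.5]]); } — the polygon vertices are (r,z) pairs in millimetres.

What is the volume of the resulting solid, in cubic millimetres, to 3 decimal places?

Volume = 14616.393 mm³

Profile (r,z), 5 vertices: (2.5,10) (10,8) (20,21) (8,35) (3,21.5)
edge 0: (2.5,10)→(10,8)  cross = 2.5·8 − 10·10 = -80.0000; (r_i+r_j)·cross = 12.5·-80.0000 = -1000.0000
edge 1: (10,8)→(20,21)  cross = 10·21 − 20·8 = 50.0000; (r_i+r_j)·cross = 30·50.0000 = 1500.0000
edge 2: (20,21)→(8,35)  cross = 20·35 − 8·21 = 532.0000; (r_i+r_j)·cross = 28·532.0000 = 14896.0000
edge 3: (8,35)→(3,21.5)  cross = 8·21.5 − 3·35 = 67.0000; (r_i+r_j)·cross = 11·67.0000 = 737.0000
edge 4: (3,21.5)→(2.5,10)  cross = 3·10 − 2.5·21.5 = -23.7500; (r_i+r_j)·cross = 5.5·-23.7500 = -130.6250
Σcross = 545.2500 → A = |Σcross|/2 = 272.6250 mm²
Σ(r_i+r_j)·cross = 16002.3750 → first moment M = |Σ|/6 = 2667.0625
R_c = M/A = 2667.0625/272.6250 = 9.7829 mm
θ = 314° = 5.480334 rad
V = θ·R_c·A = 5.480334·9.7829·272.6250 = 14616.393 mm³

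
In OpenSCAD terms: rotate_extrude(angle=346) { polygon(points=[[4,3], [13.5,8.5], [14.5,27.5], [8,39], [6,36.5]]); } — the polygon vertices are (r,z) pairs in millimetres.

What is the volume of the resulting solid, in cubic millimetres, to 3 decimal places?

Volume = 14227.505 mm³

Profile (r,z), 5 vertices: (4,3) (13.5,8.5) (14.5,27.5) (8,39) (6,36.5)
edge 0: (4,3)→(13.5,8.5)  cross = 4·8.5 − 13.5·3 = -6.5000; (r_i+r_j)·cross = 17.5·-6.5000 = -113.7500
edge 1: (13.5,8.5)→(14.5,27.5)  cross = 13.5·27.5 − 14.5·8.5 = 248.0000; (r_i+r_j)·cross = 28·248.0000 = 6944.0000
edge 2: (14.5,27.5)→(8,39)  cross = 14.5·39 − 8·27.5 = 345.5000; (r_i+r_j)·cross = 22.5·345.5000 = 7773.7500
edge 3: (8,39)→(6,36.5)  cross = 8·36.5 − 6·39 = 58.0000; (r_i+r_j)·cross = 14·58.0000 = 812.0000
edge 4: (6,36.5)→(4,3)  cross = 6·3 − 4·36.5 = -128.0000; (r_i+r_j)·cross = 10·-128.0000 = -1280.0000
Σcross = 517.0000 → A = |Σcross|/2 = 258.5000 mm²
Σ(r_i+r_j)·cross = 14136.0000 → first moment M = |Σ|/6 = 2356.0000
R_c = M/A = 2356.0000/258.5000 = 9.1141 mm
θ = 346° = 6.038839 rad
V = θ·R_c·A = 6.038839·9.1141·258.5000 = 14227.505 mm³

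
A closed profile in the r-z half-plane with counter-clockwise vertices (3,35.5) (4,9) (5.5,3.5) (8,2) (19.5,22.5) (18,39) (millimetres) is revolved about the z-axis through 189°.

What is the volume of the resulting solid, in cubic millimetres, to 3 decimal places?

Profile (r,z), 6 vertices: (3,35.5) (4,9) (5.5,3.5) (8,2) (19.5,22.5) (18,39)
edge 0: (3,35.5)→(4,9)  cross = 3·9 − 4·35.5 = -115.0000; (r_i+r_j)·cross = 7·-115.0000 = -805.0000
edge 1: (4,9)→(5.5,3.5)  cross = 4·3.5 − 5.5·9 = -35.5000; (r_i+r_j)·cross = 9.5·-35.5000 = -337.2500
edge 2: (5.5,3.5)→(8,2)  cross = 5.5·2 − 8·3.5 = -17.0000; (r_i+r_j)·cross = 13.5·-17.0000 = -229.5000
edge 3: (8,2)→(19.5,22.5)  cross = 8·22.5 − 19.5·2 = 141.0000; (r_i+r_j)·cross = 27.5·141.0000 = 3877.5000
edge 4: (19.5,22.5)→(18,39)  cross = 19.5·39 − 18·22.5 = 355.5000; (r_i+r_j)·cross = 37.5·355.5000 = 13331.2500
edge 5: (18,39)→(3,35.5)  cross = 18·35.5 − 3·39 = 522.0000; (r_i+r_j)·cross = 21·522.0000 = 10962.0000
Σcross = 851.0000 → A = |Σcross|/2 = 425.5000 mm²
Σ(r_i+r_j)·cross = 26799.0000 → first moment M = |Σ|/6 = 4466.5000
R_c = M/A = 4466.5000/425.5000 = 10.4971 mm
θ = 189° = 3.298672 rad
V = θ·R_c·A = 3.298672·10.4971·425.5000 = 14733.520 mm³

Volume = 14733.520 mm³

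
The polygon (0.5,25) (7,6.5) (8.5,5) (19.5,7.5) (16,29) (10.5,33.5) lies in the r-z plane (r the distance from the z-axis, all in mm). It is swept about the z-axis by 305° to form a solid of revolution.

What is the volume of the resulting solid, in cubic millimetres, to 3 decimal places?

Profile (r,z), 6 vertices: (0.5,25) (7,6.5) (8.5,5) (19.5,7.5) (16,29) (10.5,33.5)
edge 0: (0.5,25)→(7,6.5)  cross = 0.5·6.5 − 7·25 = -171.7500; (r_i+r_j)·cross = 7.5·-171.7500 = -1288.1250
edge 1: (7,6.5)→(8.5,5)  cross = 7·5 − 8.5·6.5 = -20.2500; (r_i+r_j)·cross = 15.5·-20.2500 = -313.8750
edge 2: (8.5,5)→(19.5,7.5)  cross = 8.5·7.5 − 19.5·5 = -33.7500; (r_i+r_j)·cross = 28·-33.7500 = -945.0000
edge 3: (19.5,7.5)→(16,29)  cross = 19.5·29 − 16·7.5 = 445.5000; (r_i+r_j)·cross = 35.5·445.5000 = 15815.2500
edge 4: (16,29)→(10.5,33.5)  cross = 16·33.5 − 10.5·29 = 231.5000; (r_i+r_j)·cross = 26.5·231.5000 = 6134.7500
edge 5: (10.5,33.5)→(0.5,25)  cross = 10.5·25 − 0.5·33.5 = 245.7500; (r_i+r_j)·cross = 11·245.7500 = 2703.2500
Σcross = 697.0000 → A = |Σcross|/2 = 348.5000 mm²
Σ(r_i+r_j)·cross = 22106.2500 → first moment M = |Σ|/6 = 3684.3750
R_c = M/A = 3684.3750/348.5000 = 10.5721 mm
θ = 305° = 5.323254 rad
V = θ·R_c·A = 5.323254·10.5721·348.5000 = 19612.865 mm³

Volume = 19612.865 mm³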